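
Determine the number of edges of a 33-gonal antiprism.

132

An antiprism on an n-gon has two n-gon caps and 2n triangles: V = 2·33 = 66, E = 4·33 = 132, F = 2·33 + 2 = 68.
Check: V − E + F = 66 − 132 + 68 = 2.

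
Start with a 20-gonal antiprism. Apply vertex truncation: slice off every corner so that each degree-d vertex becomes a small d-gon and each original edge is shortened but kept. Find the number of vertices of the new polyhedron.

The base solid has V = 40, E = 80, F = 42.
Truncation replaces each original edge-end by a new vertex, so V′ = 2E = 160.
Each original edge survives, and each old vertex of degree d contributes d new edges; summing degrees gives Σd = 2E, so E′ = E + 2E = 3E = 240.
Each original face survives and each original vertex becomes one new face: F′ = F + V = 82.

160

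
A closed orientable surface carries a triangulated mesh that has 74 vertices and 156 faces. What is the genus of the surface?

3

Every face is a triangle, so 2E = 3·156 = 468, giving E = 234.
χ = V − E + F = 74 − 234 + 156 = -4.
For a closed orientable surface χ = 2 − 2g, so g = (2 − (-4))/2 = 3.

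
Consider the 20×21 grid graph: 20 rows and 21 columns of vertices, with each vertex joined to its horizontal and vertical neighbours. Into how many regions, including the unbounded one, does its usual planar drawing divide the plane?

The grid has V = 20·21 = 420 vertices and E = 20·20 + 21·19 = 799 edges.
F = 2 − V + E = 2 − 420 + 799 = 381.

381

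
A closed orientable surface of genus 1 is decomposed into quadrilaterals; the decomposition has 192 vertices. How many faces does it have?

192

χ = 2 − 2·1 = 0, and every face is a square so 4F = 2E.
V − E + F = 0 with E = 4F/2 gives 192 − (4/2 − 1)·F = 0, so F = 192 and E = 384.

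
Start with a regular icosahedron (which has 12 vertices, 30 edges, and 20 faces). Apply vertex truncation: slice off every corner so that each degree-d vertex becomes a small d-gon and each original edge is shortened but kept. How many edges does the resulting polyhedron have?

90

Truncation replaces each original edge-end by a new vertex, so V′ = 2E = 60.
Each original edge survives, and each old vertex of degree d contributes d new edges; summing degrees gives Σd = 2E, so E′ = E + 2E = 3E = 90.
Each original face survives and each original vertex becomes one new face: F′ = F + V = 32.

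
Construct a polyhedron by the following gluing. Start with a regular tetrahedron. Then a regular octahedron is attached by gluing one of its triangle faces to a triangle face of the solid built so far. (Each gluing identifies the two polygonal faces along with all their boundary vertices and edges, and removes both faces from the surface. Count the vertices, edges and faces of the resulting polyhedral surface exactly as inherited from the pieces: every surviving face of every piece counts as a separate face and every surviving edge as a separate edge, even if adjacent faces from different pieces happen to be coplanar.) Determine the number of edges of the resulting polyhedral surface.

15

A regular tetrahedron: V=4, E=6, F=4.
Attach a regular octahedron (V=6, E=12, F=8) along a 3-gon: merge 3 vertices and 3 edges, delete both glued faces → V=7, E=15, F=10.
Check: V − E + F = 7 − 15 + 10 = 2.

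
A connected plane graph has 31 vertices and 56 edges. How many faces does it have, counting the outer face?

Euler's formula for a connected plane graph: V − E + F = 2, so F = 2 − 31 + 56 = 27.

27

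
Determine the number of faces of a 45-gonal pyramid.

A pyramid on an n-gon base has one n-gon and n triangles: V = 45 + 1 = 46, E = 2·45 = 90, F = 45 + 1 = 46.

46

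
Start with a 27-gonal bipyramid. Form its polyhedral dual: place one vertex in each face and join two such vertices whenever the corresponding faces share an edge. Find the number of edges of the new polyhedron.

The base solid has V = 29, E = 81, F = 54.
The dual swaps V and F and preserves E: V′ = F = 54, E′ = E = 81, F′ = V = 29.

81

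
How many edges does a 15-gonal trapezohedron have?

60

The n-trapezohedron (dual of the n-antiprism) has V = 2·15 + 2 = 32, E = 4·15 = 60, F = 2·15 = 30.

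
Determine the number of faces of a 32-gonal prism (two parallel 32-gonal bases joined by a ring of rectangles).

A prism on an n-gon has two n-gon bases and n rectangular sides: V = 2·32 = 64, E = 3·32 = 96, F = 32 + 2 = 34.

34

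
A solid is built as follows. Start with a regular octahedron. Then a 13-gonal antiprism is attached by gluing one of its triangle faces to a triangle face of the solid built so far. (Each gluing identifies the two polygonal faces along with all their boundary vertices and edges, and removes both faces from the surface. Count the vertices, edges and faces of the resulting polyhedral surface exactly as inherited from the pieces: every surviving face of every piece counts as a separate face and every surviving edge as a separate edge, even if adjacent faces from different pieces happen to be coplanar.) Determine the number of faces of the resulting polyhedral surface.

A regular octahedron: V=6, E=12, F=8.
Attach a 13-gonal antiprism (V=26, E=52, F=28) along a 3-gon: merge 3 vertices and 3 edges, delete both glued faces → V=29, E=61, F=34.
Check: V − E + F = 29 − 61 + 34 = 2.

34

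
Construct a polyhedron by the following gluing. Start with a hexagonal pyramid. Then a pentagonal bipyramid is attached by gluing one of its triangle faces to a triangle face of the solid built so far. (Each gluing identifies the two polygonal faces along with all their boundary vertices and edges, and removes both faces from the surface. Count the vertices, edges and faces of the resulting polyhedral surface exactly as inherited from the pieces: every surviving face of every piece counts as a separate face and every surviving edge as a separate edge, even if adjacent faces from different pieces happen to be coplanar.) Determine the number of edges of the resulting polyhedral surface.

A hexagonal pyramid: V=7, E=12, F=7.
Attach a pentagonal bipyramid (V=7, E=15, F=10) along a 3-gon: merge 3 vertices and 3 edges, delete both glued faces → V=11, E=24, F=15.
Check: V − E + F = 11 − 24 + 15 = 2.

24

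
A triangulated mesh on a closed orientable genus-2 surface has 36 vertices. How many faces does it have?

76

χ = 2 − 2·2 = -2, and every face is a triangle so 3F = 2E.
V − E + F = -2 with E = 3F/2 gives 36 − (3/2 − 1)·F = -2, so F = 76 and E = 114.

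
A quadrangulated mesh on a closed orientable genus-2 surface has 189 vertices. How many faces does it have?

191

χ = 2 − 2·2 = -2, and every face is a square so 4F = 2E.
V − E + F = -2 with E = 4F/2 gives 189 − (4/2 − 1)·F = -2, so F = 191 and E = 382.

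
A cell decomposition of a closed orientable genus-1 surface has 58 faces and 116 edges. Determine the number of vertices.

For a closed orientable surface of genus 1, χ = 2 − 2·1 = 0.
V = 0 + E − F = 0 + 116 − 58 = 58.

58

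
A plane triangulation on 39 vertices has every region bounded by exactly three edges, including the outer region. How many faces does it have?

74

In a plane triangulation 3F = 2E and V − E + F = 2, so F = 2V − 4 = 2·39 − 4 = 74.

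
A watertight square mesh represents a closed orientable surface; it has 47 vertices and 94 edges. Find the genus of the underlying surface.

1

Every face is a square and each edge borders two faces, so 4F = 2·94, giving F = 47.
χ = V − E + F = 47 − 94 + 47 = 0.
For a closed orientable surface χ = 2 − 2g, so g = (2 − (0))/2 = 1.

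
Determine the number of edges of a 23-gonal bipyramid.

A bipyramid over an n-gon has 2n triangular faces and n + 2 vertices: V = 23 + 2 = 25, E = 3·23 = 69, F = 2·23 = 46.
Check: V − E + F = 25 − 69 + 46 = 2.

69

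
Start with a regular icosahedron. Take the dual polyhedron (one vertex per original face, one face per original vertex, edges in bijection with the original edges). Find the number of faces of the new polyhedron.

12

The base solid has V = 12, E = 30, F = 20.
The dual swaps V and F and preserves E: V′ = F = 20, E′ = E = 30, F′ = V = 12.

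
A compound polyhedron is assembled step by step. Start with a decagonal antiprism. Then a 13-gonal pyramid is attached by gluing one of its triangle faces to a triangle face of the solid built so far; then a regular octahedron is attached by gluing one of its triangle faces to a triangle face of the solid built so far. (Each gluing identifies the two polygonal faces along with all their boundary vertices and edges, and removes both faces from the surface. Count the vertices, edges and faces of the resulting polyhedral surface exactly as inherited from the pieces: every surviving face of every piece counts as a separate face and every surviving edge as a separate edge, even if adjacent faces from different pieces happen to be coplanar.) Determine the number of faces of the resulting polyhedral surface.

A decagonal antiprism: V=20, E=40, F=22.
Attach a 13-gonal pyramid (V=14, E=26, F=14) along a 3-gon: merge 3 vertices and 3 edges, delete both glued faces → V=31, E=63, F=34.
Attach a regular octahedron (V=6, E=12, F=8) along a 3-gon: merge 3 vertices and 3 edges, delete both glued faces → V=34, E=72, F=40.
Check: V − E + F = 34 − 72 + 40 = 2.

40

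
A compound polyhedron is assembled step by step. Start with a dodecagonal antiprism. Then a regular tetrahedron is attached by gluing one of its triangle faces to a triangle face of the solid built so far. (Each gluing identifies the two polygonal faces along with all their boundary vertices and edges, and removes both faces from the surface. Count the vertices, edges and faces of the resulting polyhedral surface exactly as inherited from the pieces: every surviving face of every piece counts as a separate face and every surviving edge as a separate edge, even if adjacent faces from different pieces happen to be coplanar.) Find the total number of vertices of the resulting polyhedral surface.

A dodecagonal antiprism: V=24, E=48, F=26.
Attach a regular tetrahedron (V=4, E=6, F=4) along a 3-gon: merge 3 vertices and 3 edges, delete both glued faces → V=25, E=51, F=28.
Check: V − E + F = 25 − 51 + 28 = 2.

25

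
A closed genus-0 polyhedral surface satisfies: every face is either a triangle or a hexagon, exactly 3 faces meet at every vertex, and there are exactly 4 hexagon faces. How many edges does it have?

18

Let x be the number of triangles; then F = 4 + x.
Edge–face incidences: 2E = 6·4 + 3·x = 24 + 3x.
Every vertex has degree 3, so 3V = 2E.
Euler: V − E + F = 2 ⇒ (2E)/3 − E + (4 + x) = 2.
Multiply by 6: 2·(2E) − 3·(2E) + 6·(4 + x) = 12, i.e. 24 + 6x − (24 + 3x) = 12.
Collecting terms: 3x = 12, so x = 4.
Then 2E = 24 + 3·4 = 36, so E = 18, V = 2E/3 = 12, F = 4 + 4 = 8.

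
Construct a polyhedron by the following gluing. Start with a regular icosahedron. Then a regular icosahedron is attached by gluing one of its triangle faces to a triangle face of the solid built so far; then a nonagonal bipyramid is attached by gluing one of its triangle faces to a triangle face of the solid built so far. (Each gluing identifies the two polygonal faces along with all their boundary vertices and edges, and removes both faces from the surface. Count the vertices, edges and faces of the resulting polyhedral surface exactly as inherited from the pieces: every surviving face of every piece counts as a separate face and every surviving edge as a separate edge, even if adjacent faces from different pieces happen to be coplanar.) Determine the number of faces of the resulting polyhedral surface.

A regular icosahedron: V=12, E=30, F=20.
Attach a regular icosahedron (V=12, E=30, F=20) along a 3-gon: merge 3 vertices and 3 edges, delete both glued faces → V=21, E=57, F=38.
Attach a nonagonal bipyramid (V=11, E=27, F=18) along a 3-gon: merge 3 vertices and 3 edges, delete both glued faces → V=29, E=81, F=54.
Check: V − E + F = 29 − 81 + 54 = 2.

54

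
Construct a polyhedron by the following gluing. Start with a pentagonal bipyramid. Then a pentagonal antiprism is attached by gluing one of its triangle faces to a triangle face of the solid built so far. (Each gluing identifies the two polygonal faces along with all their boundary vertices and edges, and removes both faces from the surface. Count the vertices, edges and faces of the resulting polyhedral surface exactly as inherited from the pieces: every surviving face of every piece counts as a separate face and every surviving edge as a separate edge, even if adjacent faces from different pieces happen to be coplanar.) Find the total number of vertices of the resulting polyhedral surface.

A pentagonal bipyramid: V=7, E=15, F=10.
Attach a pentagonal antiprism (V=10, E=20, F=12) along a 3-gon: merge 3 vertices and 3 edges, delete both glued faces → V=14, E=32, F=20.
Check: V − E + F = 14 − 32 + 20 = 2.

14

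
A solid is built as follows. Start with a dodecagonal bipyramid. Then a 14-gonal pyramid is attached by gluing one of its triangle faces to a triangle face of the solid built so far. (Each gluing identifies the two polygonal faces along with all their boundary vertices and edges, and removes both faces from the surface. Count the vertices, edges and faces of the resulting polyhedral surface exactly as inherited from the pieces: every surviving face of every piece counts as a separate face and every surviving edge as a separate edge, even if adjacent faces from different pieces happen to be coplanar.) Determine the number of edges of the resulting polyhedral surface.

61

A dodecagonal bipyramid: V=14, E=36, F=24.
Attach a 14-gonal pyramid (V=15, E=28, F=15) along a 3-gon: merge 3 vertices and 3 edges, delete both glued faces → V=26, E=61, F=37.
Check: V − E + F = 26 − 61 + 37 = 2.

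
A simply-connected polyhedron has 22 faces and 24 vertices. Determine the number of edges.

Here V − E + F = 2.
E = V + F − (2) = 24 + 22 − (2) = 44.

44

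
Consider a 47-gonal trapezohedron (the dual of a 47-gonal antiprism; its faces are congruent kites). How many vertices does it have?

96

The n-trapezohedron (dual of the n-antiprism) has V = 2·47 + 2 = 96, E = 4·47 = 188, F = 2·47 = 94.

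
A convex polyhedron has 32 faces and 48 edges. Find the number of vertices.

18

Here V − E + F = 2.
V = 2 + E − F = 2 + 48 − 32 = 18.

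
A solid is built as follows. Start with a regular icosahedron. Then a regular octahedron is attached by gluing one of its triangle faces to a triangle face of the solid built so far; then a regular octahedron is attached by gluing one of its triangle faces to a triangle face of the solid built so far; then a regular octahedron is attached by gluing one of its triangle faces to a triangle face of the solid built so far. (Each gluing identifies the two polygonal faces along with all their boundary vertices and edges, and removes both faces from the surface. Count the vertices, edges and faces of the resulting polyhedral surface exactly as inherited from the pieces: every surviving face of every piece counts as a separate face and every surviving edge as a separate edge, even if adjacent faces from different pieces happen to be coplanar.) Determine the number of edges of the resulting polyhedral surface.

A regular icosahedron: V=12, E=30, F=20.
Attach a regular octahedron (V=6, E=12, F=8) along a 3-gon: merge 3 vertices and 3 edges, delete both glued faces → V=15, E=39, F=26.
Attach a regular octahedron (V=6, E=12, F=8) along a 3-gon: merge 3 vertices and 3 edges, delete both glued faces → V=18, E=48, F=32.
Attach a regular octahedron (V=6, E=12, F=8) along a 3-gon: merge 3 vertices and 3 edges, delete both glued faces → V=21, E=57, F=38.
Check: V − E + F = 21 − 57 + 38 = 2.

57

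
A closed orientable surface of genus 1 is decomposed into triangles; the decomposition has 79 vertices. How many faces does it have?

158

χ = 2 − 2·1 = 0, and every face is a triangle so 3F = 2E.
V − E + F = 0 with E = 3F/2 gives 79 − (3/2 − 1)·F = 0, so F = 158 and E = 237.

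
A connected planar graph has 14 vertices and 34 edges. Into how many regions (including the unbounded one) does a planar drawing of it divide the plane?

22

Euler's formula for a connected plane graph: V − E + F = 2, so F = 2 − 14 + 34 = 22.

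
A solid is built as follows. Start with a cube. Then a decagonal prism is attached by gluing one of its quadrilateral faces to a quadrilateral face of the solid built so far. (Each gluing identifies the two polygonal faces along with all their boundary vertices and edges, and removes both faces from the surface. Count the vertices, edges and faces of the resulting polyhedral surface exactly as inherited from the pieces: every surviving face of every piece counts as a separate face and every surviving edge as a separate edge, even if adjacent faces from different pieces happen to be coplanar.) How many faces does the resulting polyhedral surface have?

A cube: V=8, E=12, F=6.
Attach a decagonal prism (V=20, E=30, F=12) along a 4-gon: merge 4 vertices and 4 edges, delete both glued faces → V=24, E=38, F=16.
Check: V − E + F = 24 − 38 + 16 = 2.

16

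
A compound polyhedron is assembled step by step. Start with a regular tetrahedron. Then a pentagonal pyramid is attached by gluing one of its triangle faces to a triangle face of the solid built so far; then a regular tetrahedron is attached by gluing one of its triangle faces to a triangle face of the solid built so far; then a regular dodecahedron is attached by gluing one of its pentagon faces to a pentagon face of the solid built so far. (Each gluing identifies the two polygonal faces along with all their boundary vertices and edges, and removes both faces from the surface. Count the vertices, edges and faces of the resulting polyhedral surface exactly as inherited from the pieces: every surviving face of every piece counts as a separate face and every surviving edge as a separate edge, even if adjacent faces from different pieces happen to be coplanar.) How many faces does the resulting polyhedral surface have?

A regular tetrahedron: V=4, E=6, F=4.
Attach a pentagonal pyramid (V=6, E=10, F=6) along a 3-gon: merge 3 vertices and 3 edges, delete both glued faces → V=7, E=13, F=8.
Attach a regular tetrahedron (V=4, E=6, F=4) along a 3-gon: merge 3 vertices and 3 edges, delete both glued faces → V=8, E=16, F=10.
Attach a regular dodecahedron (V=20, E=30, F=12) along a 5-gon: merge 5 vertices and 5 edges, delete both glued faces → V=23, E=41, F=20.
Check: V − E + F = 23 − 41 + 20 = 2.

20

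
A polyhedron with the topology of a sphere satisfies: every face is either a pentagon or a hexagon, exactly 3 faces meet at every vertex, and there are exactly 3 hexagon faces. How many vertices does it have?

26

Let x be the number of pentagons; then F = 3 + x.
Edge–face incidences: 2E = 6·3 + 5·x = 18 + 5x.
Every vertex has degree 3, so 3V = 2E.
Euler: V − E + F = 2 ⇒ (2E)/3 − E + (3 + x) = 2.
Multiply by 6: 2·(2E) − 3·(2E) + 6·(3 + x) = 12, i.e. 18 + 6x − (18 + 5x) = 12.
Collecting terms: x = 12.
Then 2E = 18 + 5·12 = 78, so E = 39, V = 2E/3 = 26, F = 3 + 12 = 15.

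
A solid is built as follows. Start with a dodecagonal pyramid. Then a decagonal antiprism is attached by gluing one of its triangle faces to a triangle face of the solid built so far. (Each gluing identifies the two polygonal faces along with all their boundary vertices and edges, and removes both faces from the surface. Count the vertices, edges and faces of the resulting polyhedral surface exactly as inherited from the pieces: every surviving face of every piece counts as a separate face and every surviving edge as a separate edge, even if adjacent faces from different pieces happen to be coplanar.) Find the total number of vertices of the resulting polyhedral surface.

A dodecagonal pyramid: V=13, E=24, F=13.
Attach a decagonal antiprism (V=20, E=40, F=22) along a 3-gon: merge 3 vertices and 3 edges, delete both glued faces → V=30, E=61, F=33.
Check: V − E + F = 30 − 61 + 33 = 2.

30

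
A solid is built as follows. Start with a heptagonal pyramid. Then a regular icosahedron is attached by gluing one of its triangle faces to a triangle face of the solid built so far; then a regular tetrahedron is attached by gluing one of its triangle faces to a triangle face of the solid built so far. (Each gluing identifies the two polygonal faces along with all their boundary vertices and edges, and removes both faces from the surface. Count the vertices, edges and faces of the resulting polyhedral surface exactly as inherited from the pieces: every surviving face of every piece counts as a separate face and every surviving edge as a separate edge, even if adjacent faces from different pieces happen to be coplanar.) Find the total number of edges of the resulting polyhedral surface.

A heptagonal pyramid: V=8, E=14, F=8.
Attach a regular icosahedron (V=12, E=30, F=20) along a 3-gon: merge 3 vertices and 3 edges, delete both glued faces → V=17, E=41, F=26.
Attach a regular tetrahedron (V=4, E=6, F=4) along a 3-gon: merge 3 vertices and 3 edges, delete both glued faces → V=18, E=44, F=28.
Check: V − E + F = 18 − 44 + 28 = 2.

44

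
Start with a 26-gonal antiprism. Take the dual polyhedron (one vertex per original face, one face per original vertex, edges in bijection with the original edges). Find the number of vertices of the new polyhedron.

54

The base solid has V = 52, E = 104, F = 54.
The dual swaps V and F and preserves E: V′ = F = 54, E′ = E = 104, F′ = V = 52.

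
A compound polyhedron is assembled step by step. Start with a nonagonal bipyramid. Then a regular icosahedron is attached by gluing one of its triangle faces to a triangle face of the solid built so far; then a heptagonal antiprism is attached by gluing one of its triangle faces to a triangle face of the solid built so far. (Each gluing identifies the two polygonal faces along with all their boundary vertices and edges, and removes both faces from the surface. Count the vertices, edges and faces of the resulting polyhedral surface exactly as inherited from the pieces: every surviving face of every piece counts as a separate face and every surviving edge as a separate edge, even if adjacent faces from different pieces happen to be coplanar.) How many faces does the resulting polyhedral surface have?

50

A nonagonal bipyramid: V=11, E=27, F=18.
Attach a regular icosahedron (V=12, E=30, F=20) along a 3-gon: merge 3 vertices and 3 edges, delete both glued faces → V=20, E=54, F=36.
Attach a heptagonal antiprism (V=14, E=28, F=16) along a 3-gon: merge 3 vertices and 3 edges, delete both glued faces → V=31, E=79, F=50.
Check: V − E + F = 31 − 79 + 50 = 2.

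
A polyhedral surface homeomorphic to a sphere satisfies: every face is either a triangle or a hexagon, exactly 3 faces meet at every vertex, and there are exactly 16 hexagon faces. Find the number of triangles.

4

Let x be the number of triangles; then F = 16 + x.
Edge–face incidences: 2E = 6·16 + 3·x = 96 + 3x.
Every vertex has degree 3, so 3V = 2E.
Euler: V − E + F = 2 ⇒ (2E)/3 − E + (16 + x) = 2.
Multiply by 6: 2·(2E) − 3·(2E) + 6·(16 + x) = 12, i.e. 96 + 6x − (96 + 3x) = 12.
Collecting terms: 3x = 12, so x = 4.
Then 2E = 96 + 3·4 = 108, so E = 54, V = 2E/3 = 36, F = 16 + 4 = 20.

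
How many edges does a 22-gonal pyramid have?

A pyramid on an n-gon base has one n-gon and n triangles: V = 22 + 1 = 23, E = 2·22 = 44, F = 22 + 1 = 23.
Check: V − E + F = 23 − 44 + 23 = 2.

44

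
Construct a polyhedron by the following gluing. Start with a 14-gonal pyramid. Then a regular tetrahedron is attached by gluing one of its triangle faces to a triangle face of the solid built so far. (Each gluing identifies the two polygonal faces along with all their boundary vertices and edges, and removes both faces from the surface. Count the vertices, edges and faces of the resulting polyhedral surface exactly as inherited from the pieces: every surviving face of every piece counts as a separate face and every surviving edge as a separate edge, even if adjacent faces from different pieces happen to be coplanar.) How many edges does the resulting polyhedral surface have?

A 14-gonal pyramid: V=15, E=28, F=15.
Attach a regular tetrahedron (V=4, E=6, F=4) along a 3-gon: merge 3 vertices and 3 edges, delete both glued faces → V=16, E=31, F=17.
Check: V − E + F = 16 − 31 + 17 = 2.

31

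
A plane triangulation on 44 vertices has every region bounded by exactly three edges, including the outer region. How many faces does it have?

84

In a plane triangulation 3F = 2E and V − E + F = 2, so F = 2V − 4 = 2·44 − 4 = 84.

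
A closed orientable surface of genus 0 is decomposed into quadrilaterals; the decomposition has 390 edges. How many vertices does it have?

197

χ = 2 − 2·0 = 2, and every face is a square so 4F = 2E.
F = 2E/4 = 195. Then V = 2 + E − F = 2 + 390 − 195 = 197.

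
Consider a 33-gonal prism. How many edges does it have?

A prism on an n-gon has two n-gon bases and n rectangular sides: V = 2·33 = 66, E = 3·33 = 99, F = 33 + 2 = 35.
Check: V − E + F = 66 − 99 + 35 = 2.

99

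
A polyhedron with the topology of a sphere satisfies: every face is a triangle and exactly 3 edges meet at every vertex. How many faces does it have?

4

Each face has 3 edges and each edge borders two faces, so 2E = 3F.
Each vertex has degree 3, so 3V = 2E and hence V = 3F/3.
Euler: V − E + F = 2 ⇒ (3F/3) − (3F/2) + F = 2.
Multiply by 6: (6 − 9 + 6)F = 12, i.e. 3F = 12.
So F = 4, E = 3·4/2 = 6, V = 3·4/3 = 4.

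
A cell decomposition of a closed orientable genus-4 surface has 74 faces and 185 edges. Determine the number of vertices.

For a closed orientable surface of genus 4, χ = 2 − 2·4 = -6.
V = -6 + E − F = -6 + 185 − 74 = 105.

105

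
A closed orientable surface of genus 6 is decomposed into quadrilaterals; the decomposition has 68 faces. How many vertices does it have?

58

χ = 2 − 2·6 = -10, and every face is a square so 4F = 2E.
E = 4·68/2 = 136. Then V = -10 + E − F = -10 + 136 − 68 = 58.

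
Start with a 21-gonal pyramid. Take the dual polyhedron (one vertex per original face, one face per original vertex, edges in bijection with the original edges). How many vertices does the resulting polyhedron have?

The base solid has V = 22, E = 42, F = 22.
The dual swaps V and F and preserves E: V′ = F = 22, E′ = E = 42, F′ = V = 22.

22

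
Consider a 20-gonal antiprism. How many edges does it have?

An antiprism on an n-gon has two n-gon caps and 2n triangles: V = 2·20 = 40, E = 4·20 = 80, F = 2·20 + 2 = 42.
Check: V − E + F = 40 − 80 + 42 = 2.

80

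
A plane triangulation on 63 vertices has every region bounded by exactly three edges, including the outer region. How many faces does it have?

In a plane triangulation 3F = 2E and V − E + F = 2, so F = 2V − 4 = 2·63 − 4 = 122.

122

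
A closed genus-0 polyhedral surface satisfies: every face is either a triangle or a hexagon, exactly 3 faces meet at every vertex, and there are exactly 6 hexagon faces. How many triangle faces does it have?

Let x be the number of triangles; then F = 6 + x.
Edge–face incidences: 2E = 6·6 + 3·x = 36 + 3x.
Every vertex has degree 3, so 3V = 2E.
Euler: V − E + F = 2 ⇒ (2E)/3 − E + (6 + x) = 2.
Multiply by 6: 2·(2E) − 3·(2E) + 6·(6 + x) = 12, i.e. 36 + 6x − (36 + 3x) = 12.
Collecting terms: 3x = 12, so x = 4.
Then 2E = 36 + 3·4 = 48, so E = 24, V = 2E/3 = 16, F = 6 + 4 = 10.

4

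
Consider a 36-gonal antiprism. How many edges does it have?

144

An antiprism on an n-gon has two n-gon caps and 2n triangles: V = 2·36 = 72, E = 4·36 = 144, F = 2·36 + 2 = 74.
Check: V − E + F = 72 − 144 + 74 = 2.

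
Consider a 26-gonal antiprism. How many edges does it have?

104

An antiprism on an n-gon has two n-gon caps and 2n triangles: V = 2·26 = 52, E = 4·26 = 104, F = 2·26 + 2 = 54.
Check: V − E + F = 52 − 104 + 54 = 2.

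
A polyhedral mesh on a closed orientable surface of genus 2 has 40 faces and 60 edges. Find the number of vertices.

18

For a closed orientable surface of genus 2, χ = 2 − 2·2 = -2.
V = -2 + E − F = -2 + 60 − 40 = 18.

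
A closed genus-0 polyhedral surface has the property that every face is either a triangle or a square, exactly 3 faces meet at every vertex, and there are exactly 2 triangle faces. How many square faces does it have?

Let x be the number of squares; then F = 2 + x.
Edge–face incidences: 2E = 3·2 + 4·x = 6 + 4x.
Every vertex has degree 3, so 3V = 2E.
Euler: V − E + F = 2 ⇒ (2E)/3 − E + (2 + x) = 2.
Multiply by 6: 2·(2E) − 3·(2E) + 6·(2 + x) = 12, i.e. 12 + 6x − (6 + 4x) = 12.
Collecting terms: 2x + 6 = 12, so 2x = 6, so x = 3.
Then 2E = 6 + 4·3 = 18, so E = 9, V = 2E/3 = 6, F = 2 + 3 = 5.

3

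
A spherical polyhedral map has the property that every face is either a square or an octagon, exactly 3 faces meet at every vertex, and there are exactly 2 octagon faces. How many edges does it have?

Let x be the number of squares; then F = 2 + x.
Edge–face incidences: 2E = 8·2 + 4·x = 16 + 4x.
Every vertex has degree 3, so 3V = 2E.
Euler: V − E + F = 2 ⇒ (2E)/3 − E + (2 + x) = 2.
Multiply by 6: 2·(2E) − 3·(2E) + 6·(2 + x) = 12, i.e. 12 + 6x − (16 + 4x) = 12.
Collecting terms: 2x − 4 = 12, so 2x = 16, so x = 8.
Then 2E = 16 + 4·8 = 48, so E = 24, V = 2E/3 = 16, F = 2 + 8 = 10.

24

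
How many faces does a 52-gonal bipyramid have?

104

A bipyramid over an n-gon has 2n triangular faces and n + 2 vertices: V = 52 + 2 = 54, E = 3·52 = 156, F = 2·52 = 104.
Check: V − E + F = 54 − 156 + 104 = 2.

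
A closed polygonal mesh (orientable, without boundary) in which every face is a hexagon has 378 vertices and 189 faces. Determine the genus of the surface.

1

Every face is a hexagon, so 2E = 6·189 = 1134, giving E = 567.
χ = V − E + F = 378 − 567 + 189 = 0.
For a closed orientable surface χ = 2 − 2g, so g = (2 − (0))/2 = 1.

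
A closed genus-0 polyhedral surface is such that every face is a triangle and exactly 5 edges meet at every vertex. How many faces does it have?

20

Each face has 3 edges and each edge borders two faces, so 2E = 3F.
Each vertex has degree 5, so 5V = 2E and hence V = 3F/5.
Euler: V − E + F = 2 ⇒ (3F/5) − (3F/2) + F = 2.
Multiply by 10: (6 − 15 + 10)F = 20, i.e. 1F = 20.
So F = 20, E = 3·20/2 = 30, V = 3·20/5 = 12.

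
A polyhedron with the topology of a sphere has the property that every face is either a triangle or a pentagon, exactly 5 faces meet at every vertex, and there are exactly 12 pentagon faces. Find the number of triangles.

80

Let x be the number of triangles; then F = 12 + x.
Edge–face incidences: 2E = 5·12 + 3·x = 60 + 3x.
Every vertex has degree 5, so 5V = 2E.
Euler: V − E + F = 2 ⇒ (2E)/5 − E + (12 + x) = 2.
Multiply by 10: 2·(2E) − 5·(2E) + 10·(12 + x) = 20, i.e. 120 + 10x − 3·(60 + 3x) = 20.
Collecting terms: x − 60 = 20, so x = 80.
Then 2E = 60 + 3·80 = 300, so E = 150, V = 2E/5 = 60, F = 12 + 80 = 92.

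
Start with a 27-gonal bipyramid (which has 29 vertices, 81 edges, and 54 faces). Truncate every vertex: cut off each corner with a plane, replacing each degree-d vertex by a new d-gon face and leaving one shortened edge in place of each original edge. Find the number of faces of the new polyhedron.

83

Truncation replaces each original edge-end by a new vertex, so V′ = 2E = 162.
Each original edge survives, and each old vertex of degree d contributes d new edges; summing degrees gives Σd = 2E, so E′ = E + 2E = 3E = 243.
Each original face survives and each original vertex becomes one new face: F′ = F + V = 83.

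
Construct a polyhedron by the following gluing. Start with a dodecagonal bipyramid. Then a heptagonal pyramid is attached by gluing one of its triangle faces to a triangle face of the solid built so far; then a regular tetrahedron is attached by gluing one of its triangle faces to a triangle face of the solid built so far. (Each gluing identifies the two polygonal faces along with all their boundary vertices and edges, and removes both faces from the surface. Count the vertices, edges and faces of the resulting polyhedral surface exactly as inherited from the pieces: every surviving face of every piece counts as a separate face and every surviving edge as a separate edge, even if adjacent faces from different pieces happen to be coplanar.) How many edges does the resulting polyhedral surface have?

50

A dodecagonal bipyramid: V=14, E=36, F=24.
Attach a heptagonal pyramid (V=8, E=14, F=8) along a 3-gon: merge 3 vertices and 3 edges, delete both glued faces → V=19, E=47, F=30.
Attach a regular tetrahedron (V=4, E=6, F=4) along a 3-gon: merge 3 vertices and 3 edges, delete both glued faces → V=20, E=50, F=32.
Check: V − E + F = 20 − 50 + 32 = 2.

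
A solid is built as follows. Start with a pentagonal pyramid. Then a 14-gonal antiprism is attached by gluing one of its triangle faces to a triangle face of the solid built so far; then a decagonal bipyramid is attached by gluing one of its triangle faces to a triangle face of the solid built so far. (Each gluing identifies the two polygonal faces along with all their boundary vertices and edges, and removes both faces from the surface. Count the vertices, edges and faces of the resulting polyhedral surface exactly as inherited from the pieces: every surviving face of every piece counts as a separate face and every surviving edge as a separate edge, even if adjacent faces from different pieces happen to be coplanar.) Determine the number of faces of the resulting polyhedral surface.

A pentagonal pyramid: V=6, E=10, F=6.
Attach a 14-gonal antiprism (V=28, E=56, F=30) along a 3-gon: merge 3 vertices and 3 edges, delete both glued faces → V=31, E=63, F=34.
Attach a decagonal bipyramid (V=12, E=30, F=20) along a 3-gon: merge 3 vertices and 3 edges, delete both glued faces → V=40, E=90, F=52.
Check: V − E + F = 40 − 90 + 52 = 2.

52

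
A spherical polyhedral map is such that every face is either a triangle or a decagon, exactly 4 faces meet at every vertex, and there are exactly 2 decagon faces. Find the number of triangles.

20

Let x be the number of triangles; then F = 2 + x.
Edge–face incidences: 2E = 10·2 + 3·x = 20 + 3x.
Every vertex has degree 4, so 4V = 2E.
Euler: V − E + F = 2 ⇒ (2E)/4 − E + (2 + x) = 2.
Multiply by 8: 2·(2E) − 4·(2E) + 8·(2 + x) = 16, i.e. 16 + 8x − 2·(20 + 3x) = 16.
Collecting terms: 2x − 24 = 16, so 2x = 40, so x = 20.
Then 2E = 20 + 3·20 = 80, so E = 40, V = 2E/4 = 20, F = 2 + 20 = 22.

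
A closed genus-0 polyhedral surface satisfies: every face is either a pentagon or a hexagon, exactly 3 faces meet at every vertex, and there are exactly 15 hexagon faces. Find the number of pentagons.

12

Let x be the number of pentagons; then F = 15 + x.
Edge–face incidences: 2E = 6·15 + 5·x = 90 + 5x.
Every vertex has degree 3, so 3V = 2E.
Euler: V − E + F = 2 ⇒ (2E)/3 − E + (15 + x) = 2.
Multiply by 6: 2·(2E) − 3·(2E) + 6·(15 + x) = 12, i.e. 90 + 6x − (90 + 5x) = 12.
Collecting terms: x = 12.
Then 2E = 90 + 5·12 = 150, so E = 75, V = 2E/3 = 50, F = 15 + 12 = 27.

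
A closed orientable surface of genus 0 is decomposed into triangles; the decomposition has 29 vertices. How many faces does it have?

54

χ = 2 − 2·0 = 2, and every face is a triangle so 3F = 2E.
V − E + F = 2 with E = 3F/2 gives 29 − (3/2 − 1)·F = 2, so F = 54 and E = 81.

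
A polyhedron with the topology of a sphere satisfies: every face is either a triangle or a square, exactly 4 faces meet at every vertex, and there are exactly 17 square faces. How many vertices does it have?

23

Let x be the number of triangles; then F = 17 + x.
Edge–face incidences: 2E = 4·17 + 3·x = 68 + 3x.
Every vertex has degree 4, so 4V = 2E.
Euler: V − E + F = 2 ⇒ (2E)/4 − E + (17 + x) = 2.
Multiply by 8: 2·(2E) − 4·(2E) + 8·(17 + x) = 16, i.e. 136 + 8x − 2·(68 + 3x) = 16.
Collecting terms: 2x = 16, so x = 8.
Then 2E = 68 + 3·8 = 92, so E = 46, V = 2E/4 = 23, F = 17 + 8 = 25.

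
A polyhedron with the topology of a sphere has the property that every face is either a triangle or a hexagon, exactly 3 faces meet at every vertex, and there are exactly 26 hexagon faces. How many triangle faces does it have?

4

Let x be the number of triangles; then F = 26 + x.
Edge–face incidences: 2E = 6·26 + 3·x = 156 + 3x.
Every vertex has degree 3, so 3V = 2E.
Euler: V − E + F = 2 ⇒ (2E)/3 − E + (26 + x) = 2.
Multiply by 6: 2·(2E) − 3·(2E) + 6·(26 + x) = 12, i.e. 156 + 6x − (156 + 3x) = 12.
Collecting terms: 3x = 12, so x = 4.
Then 2E = 156 + 3·4 = 168, so E = 84, V = 2E/3 = 56, F = 26 + 4 = 30.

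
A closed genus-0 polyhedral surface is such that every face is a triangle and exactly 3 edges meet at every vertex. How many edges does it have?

6

Each face has 3 edges and each edge borders two faces, so 2E = 3F.
Each vertex has degree 3, so 3V = 2E and hence V = 3F/3.
Euler: V − E + F = 2 ⇒ (3F/3) − (3F/2) + F = 2.
Multiply by 6: (6 − 9 + 6)F = 12, i.e. 3F = 12.
So F = 4, E = 3·4/2 = 6, V = 3·4/3 = 4.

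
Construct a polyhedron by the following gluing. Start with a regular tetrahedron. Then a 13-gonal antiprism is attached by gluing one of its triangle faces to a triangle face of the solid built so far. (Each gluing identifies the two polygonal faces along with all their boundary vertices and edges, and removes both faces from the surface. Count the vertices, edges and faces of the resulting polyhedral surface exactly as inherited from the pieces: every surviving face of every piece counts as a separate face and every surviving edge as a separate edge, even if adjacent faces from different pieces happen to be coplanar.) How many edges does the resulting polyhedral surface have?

A regular tetrahedron: V=4, E=6, F=4.
Attach a 13-gonal antiprism (V=26, E=52, F=28) along a 3-gon: merge 3 vertices and 3 edges, delete both glued faces → V=27, E=55, F=30.
Check: V − E + F = 27 − 55 + 30 = 2.

55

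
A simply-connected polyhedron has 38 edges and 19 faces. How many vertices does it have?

21

Here V − E + F = 2.
V = 2 + E − F = 2 + 38 − 19 = 21.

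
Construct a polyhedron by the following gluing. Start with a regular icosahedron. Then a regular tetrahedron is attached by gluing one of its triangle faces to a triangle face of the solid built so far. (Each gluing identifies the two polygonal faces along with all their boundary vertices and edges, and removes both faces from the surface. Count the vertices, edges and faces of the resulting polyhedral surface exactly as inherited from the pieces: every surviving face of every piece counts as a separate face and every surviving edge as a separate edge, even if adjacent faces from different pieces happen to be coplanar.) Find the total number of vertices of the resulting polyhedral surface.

13

A regular icosahedron: V=12, E=30, F=20.
Attach a regular tetrahedron (V=4, E=6, F=4) along a 3-gon: merge 3 vertices and 3 edges, delete both glued faces → V=13, E=33, F=22.
Check: V − E + F = 13 − 33 + 22 = 2.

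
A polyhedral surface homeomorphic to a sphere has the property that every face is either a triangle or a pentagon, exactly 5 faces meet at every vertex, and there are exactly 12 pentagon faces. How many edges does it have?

150

Let x be the number of triangles; then F = 12 + x.
Edge–face incidences: 2E = 5·12 + 3·x = 60 + 3x.
Every vertex has degree 5, so 5V = 2E.
Euler: V − E + F = 2 ⇒ (2E)/5 − E + (12 + x) = 2.
Multiply by 10: 2·(2E) − 5·(2E) + 10·(12 + x) = 20, i.e. 120 + 10x − 3·(60 + 3x) = 20.
Collecting terms: x − 60 = 20, so x = 80.
Then 2E = 60 + 3·80 = 300, so E = 150, V = 2E/5 = 60, F = 12 + 80 = 92.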